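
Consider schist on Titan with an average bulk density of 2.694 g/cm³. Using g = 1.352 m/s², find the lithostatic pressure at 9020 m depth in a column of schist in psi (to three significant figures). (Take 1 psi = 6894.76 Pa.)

4760 psi

schist: 2694 kg/m³ × 1.352 m/s² × 9020 m = 3.285×10^7 Pa = 4765 psi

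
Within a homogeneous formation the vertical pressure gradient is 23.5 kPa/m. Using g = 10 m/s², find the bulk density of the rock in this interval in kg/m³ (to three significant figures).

2350 kg/m³

ρ = (dP/dz)/g = 23.5 kPa/m / 10 m/s² = 23500 Pa/m / 10 m/s² = 2350.0 kg/m³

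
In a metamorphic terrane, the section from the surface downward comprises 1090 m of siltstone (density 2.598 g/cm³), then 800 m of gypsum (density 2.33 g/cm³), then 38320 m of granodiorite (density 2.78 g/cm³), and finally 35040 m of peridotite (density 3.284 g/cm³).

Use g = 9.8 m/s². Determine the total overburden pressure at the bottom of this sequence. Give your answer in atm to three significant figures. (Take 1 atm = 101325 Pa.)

siltstone: 2598 kg/m³ × 9.8 m/s² × 1090 m = 2.775×10^7 Pa = 273.9 atm
gypsum: 2330 kg/m³ × 9.8 m/s² × 800 m = 1.827×10^7 Pa = 180.3 atm
granodiorite: 2780 kg/m³ × 9.8 m/s² × 38320 m = 1.044×10^9 Pa = 10303 atm
peridotite: 3284 kg/m³ × 9.8 m/s² × 35040 m = 1.128×10^9 Pa = 11130 atm
Total = 273.9 + 180.3 + 10303 + 11130 = 21887 atm

21900 atm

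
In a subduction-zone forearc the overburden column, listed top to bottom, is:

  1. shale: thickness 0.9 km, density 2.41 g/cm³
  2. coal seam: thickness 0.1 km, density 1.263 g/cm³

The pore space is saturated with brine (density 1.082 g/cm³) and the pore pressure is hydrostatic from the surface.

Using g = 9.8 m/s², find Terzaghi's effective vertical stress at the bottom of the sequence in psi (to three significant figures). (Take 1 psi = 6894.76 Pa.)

1720 psi

Overburden (lithostatic) stress σ_v:
shale: 2410 kg/m³ × 9.8 m/s² × 900 m = 2.126×10^7 Pa = 21.26 MPa
coal seam: 1263 kg/m³ × 9.8 m/s² × 100 m = 1.238×10^6 Pa = 1.238 MPa
Total = 21.26 + 1.238 = 22.494 MPa
Pore pressure P_p = 1082 kg/m³ × 9.8 m/s² × 1000 m = 1.060×10^7 Pa = 10.60 MPa
Effective stress σ' = σ_v − P_p = 22.49 − 10.60 = 11.890 MPa = 1724.5 psi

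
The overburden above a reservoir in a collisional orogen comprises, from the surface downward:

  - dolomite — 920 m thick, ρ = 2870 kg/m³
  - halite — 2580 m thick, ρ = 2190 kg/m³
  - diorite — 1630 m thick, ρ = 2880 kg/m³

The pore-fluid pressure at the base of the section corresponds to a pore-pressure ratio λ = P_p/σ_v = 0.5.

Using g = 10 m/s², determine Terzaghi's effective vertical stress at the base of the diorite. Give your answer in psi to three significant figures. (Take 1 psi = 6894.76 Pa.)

Overburden (lithostatic) stress σ_v:
dolomite: 2870 kg/m³ × 10 m/s² × 920 m = 2.640×10^7 Pa = 26.40 MPa
halite: 2190 kg/m³ × 10 m/s² × 2580 m = 5.650×10^7 Pa = 56.50 MPa
diorite: 2880 kg/m³ × 10 m/s² × 1630 m = 4.694×10^7 Pa = 46.94 MPa
Total = 26.40 + 56.50 + 46.94 = 129.85 MPa
Pore pressure P_p = λ·σ_v = 0.5 × 129.8 MPa = 64.92 MPa
Effective stress σ' = σ_v − P_p = 129.8 − 64.92 = 64.925 MPa = 9416.6 psi

9420 psi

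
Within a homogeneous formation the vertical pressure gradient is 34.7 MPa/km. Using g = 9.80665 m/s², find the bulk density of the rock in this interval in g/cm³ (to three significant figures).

3.54 g/cm³

ρ = (dP/dz)/g = 34.7 MPa/km / 9.80665 m/s² = 34700 Pa/m / 9.80665 m/s² = 3538.4 kg/m³
= 3.538 g/cm³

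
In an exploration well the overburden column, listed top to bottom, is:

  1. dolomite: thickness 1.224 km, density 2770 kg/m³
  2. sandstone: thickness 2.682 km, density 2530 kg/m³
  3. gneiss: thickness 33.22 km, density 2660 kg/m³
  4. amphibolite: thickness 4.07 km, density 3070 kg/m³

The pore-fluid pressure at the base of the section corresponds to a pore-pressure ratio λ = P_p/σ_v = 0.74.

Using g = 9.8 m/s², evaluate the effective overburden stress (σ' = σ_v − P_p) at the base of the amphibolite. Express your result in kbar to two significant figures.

Overburden (lithostatic) stress σ_v:
dolomite: 2770 kg/m³ × 9.8 m/s² × 1224 m = 3.323×10^7 Pa = 33.23 MPa
sandstone: 2530 kg/m³ × 9.8 m/s² × 2682 m = 6.650×10^7 Pa = 66.50 MPa
gneiss: 2660 kg/m³ × 9.8 m/s² × 33220 m = 8.660×10^8 Pa = 866.0 MPa
amphibolite: 3070 kg/m³ × 9.8 m/s² × 4070 m = 1.225×10^8 Pa = 122.5 MPa
Total = 33.23 + 66.50 + 866.0 + 122.5 = 1088.2 MPa
Pore pressure P_p = λ·σ_v = 0.74 × 1088 MPa = 805.2 MPa
Effective stress σ' = σ_v − P_p = 1088 − 805.2 = 282.92 MPa = 2.8292 kbar

2.8 kbar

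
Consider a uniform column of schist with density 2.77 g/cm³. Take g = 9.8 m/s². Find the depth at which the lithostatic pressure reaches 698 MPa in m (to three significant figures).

h = P/(ρg) = 698 MPa / (2770 kg/m³ × 9.8 m/s²) = 6.980×10^8 Pa / 27146 Pa/m = 25713 m

25700 m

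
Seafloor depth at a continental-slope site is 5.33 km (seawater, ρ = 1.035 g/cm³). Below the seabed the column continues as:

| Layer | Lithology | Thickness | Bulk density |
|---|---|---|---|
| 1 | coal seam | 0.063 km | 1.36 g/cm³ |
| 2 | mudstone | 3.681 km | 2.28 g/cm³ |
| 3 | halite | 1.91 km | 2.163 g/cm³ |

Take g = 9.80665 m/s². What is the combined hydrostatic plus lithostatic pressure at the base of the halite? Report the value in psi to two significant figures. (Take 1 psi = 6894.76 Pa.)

seawater: 1035 kg/m³ × 9.80665 m/s² × 5330 m = 5.410×10^7 Pa = 7846 psi
coal seam: 1360 kg/m³ × 9.80665 m/s² × 63 m = 8.402×10^5 Pa = 121.9 psi
mudstone: 2280 kg/m³ × 9.80665 m/s² × 3681 m = 8.230×10^7 Pa = 11937 psi
halite: 2163 kg/m³ × 9.80665 m/s² × 1910 m = 4.051×10^7 Pa = 5876 psi
Total = 7846 + 121.9 + 11937 + 5876 = 25782 psi

26000 psi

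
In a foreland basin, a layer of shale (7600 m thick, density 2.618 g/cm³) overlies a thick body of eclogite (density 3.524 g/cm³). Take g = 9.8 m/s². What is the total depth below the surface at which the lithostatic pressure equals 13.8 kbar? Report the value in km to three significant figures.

41.9 km

Pressure at base of upper layers: 2618×9.8×7600 = 1.950×10^8 Pa = 1.950 kbar
Remaining pressure to be supplied by eclogite: 1.380×10^9 − 1.950×10^8 = 1.185×10^9 Pa
Additional depth in eclogite = 1.185×10^9 Pa / (3524 kg/m³ × 9.8 m/s²) = 34313 m
Total depth = 7600 m + 34313 m = 41913 m
= 41.913 km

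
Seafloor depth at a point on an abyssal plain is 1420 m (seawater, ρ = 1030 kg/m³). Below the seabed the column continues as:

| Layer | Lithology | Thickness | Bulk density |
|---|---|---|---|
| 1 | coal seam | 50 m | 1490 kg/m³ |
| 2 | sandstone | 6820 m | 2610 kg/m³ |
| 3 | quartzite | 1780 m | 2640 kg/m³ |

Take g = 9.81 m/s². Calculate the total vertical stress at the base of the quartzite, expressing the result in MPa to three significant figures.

236 MPa

seawater: 1030 kg/m³ × 9.81 m/s² × 1420 m = 1.435×10^7 Pa = 14.35 MPa
coal seam: 1490 kg/m³ × 9.81 m/s² × 50 m = 7.308×10^5 Pa = 0.7308 MPa
sandstone: 2610 kg/m³ × 9.81 m/s² × 6820 m = 1.746×10^8 Pa = 174.6 MPa
quartzite: 2640 kg/m³ × 9.81 m/s² × 1780 m = 4.610×10^7 Pa = 46.10 MPa
Total = 14.35 + 0.7308 + 174.6 + 46.10 = 235.80 MPa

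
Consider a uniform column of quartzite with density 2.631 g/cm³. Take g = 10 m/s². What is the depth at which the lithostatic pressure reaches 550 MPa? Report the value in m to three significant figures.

20900 m

h = P/(ρg) = 550 MPa / (2631 kg/m³ × 10 m/s²) = 5.500×10^8 Pa / 26310 Pa/m = 20905 m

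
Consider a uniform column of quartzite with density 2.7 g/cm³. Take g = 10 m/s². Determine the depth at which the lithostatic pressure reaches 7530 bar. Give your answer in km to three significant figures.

h = P/(ρg) = 7530 bar / (2700 kg/m³ × 10 m/s²) = 7.530×10^8 Pa / 27000 Pa/m = 27889 m
= 27.889 km

27.9 km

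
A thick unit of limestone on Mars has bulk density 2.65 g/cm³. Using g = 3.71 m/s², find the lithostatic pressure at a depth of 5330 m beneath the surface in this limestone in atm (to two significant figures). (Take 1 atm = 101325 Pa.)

limestone: 2650 kg/m³ × 3.71 m/s² × 5330 m = 5.240×10^7 Pa = 517.2 atm

520 atm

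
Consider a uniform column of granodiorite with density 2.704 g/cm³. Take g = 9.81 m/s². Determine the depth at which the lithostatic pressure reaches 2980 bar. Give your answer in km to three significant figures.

h = P/(ρg) = 2980 bar / (2704 kg/m³ × 9.81 m/s²) = 2.980×10^8 Pa / 26526 Pa/m = 11234 m
= 11.234 km

11.2 km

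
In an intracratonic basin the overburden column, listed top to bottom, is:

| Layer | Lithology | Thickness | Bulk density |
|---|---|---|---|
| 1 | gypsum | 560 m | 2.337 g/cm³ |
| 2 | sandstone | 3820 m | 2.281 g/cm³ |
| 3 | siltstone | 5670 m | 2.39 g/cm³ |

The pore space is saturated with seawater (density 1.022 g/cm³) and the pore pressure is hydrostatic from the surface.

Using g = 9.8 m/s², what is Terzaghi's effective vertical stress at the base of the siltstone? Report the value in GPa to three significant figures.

Overburden (lithostatic) stress σ_v:
gypsum: 2337 kg/m³ × 9.8 m/s² × 560 m = 1.283×10^7 Pa = 12.83 MPa
sandstone: 2281 kg/m³ × 9.8 m/s² × 3820 m = 8.539×10^7 Pa = 85.39 MPa
siltstone: 2390 kg/m³ × 9.8 m/s² × 5670 m = 1.328×10^8 Pa = 132.8 MPa
Total = 12.83 + 85.39 + 132.8 = 231.02 MPa
Pore pressure P_p = 1022 kg/m³ × 9.8 m/s² × 10050 m = 1.007×10^8 Pa = 100.7 MPa
Effective stress σ' = σ_v − P_p = 231.0 − 100.7 = 130.36 MPa = 0.13036 GPa

0.130 GPa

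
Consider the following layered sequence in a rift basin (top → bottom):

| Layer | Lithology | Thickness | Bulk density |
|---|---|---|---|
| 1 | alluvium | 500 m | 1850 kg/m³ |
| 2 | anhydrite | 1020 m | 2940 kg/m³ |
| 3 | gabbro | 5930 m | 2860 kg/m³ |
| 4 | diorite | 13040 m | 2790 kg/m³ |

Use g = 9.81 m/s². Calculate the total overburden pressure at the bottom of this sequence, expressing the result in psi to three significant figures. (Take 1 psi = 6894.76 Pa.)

81500 psi

alluvium: 1850 kg/m³ × 9.81 m/s² × 500 m = 9.074×10^6 Pa = 1316 psi
anhydrite: 2940 kg/m³ × 9.81 m/s² × 1020 m = 2.942×10^7 Pa = 4267 psi
gabbro: 2860 kg/m³ × 9.81 m/s² × 5930 m = 1.664×10^8 Pa = 24131 psi
diorite: 2790 kg/m³ × 9.81 m/s² × 13040 m = 3.569×10^8 Pa = 51764 psi
Total = 1316 + 4267 + 24131 + 51764 = 81478 psi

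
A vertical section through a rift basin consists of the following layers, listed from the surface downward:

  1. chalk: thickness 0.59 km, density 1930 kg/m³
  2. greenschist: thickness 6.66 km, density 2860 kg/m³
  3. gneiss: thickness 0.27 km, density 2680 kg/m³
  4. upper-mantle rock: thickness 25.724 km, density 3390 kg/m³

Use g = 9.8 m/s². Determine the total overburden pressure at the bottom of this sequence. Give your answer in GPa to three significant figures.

1.06 GPa

chalk: 1930 kg/m³ × 9.8 m/s² × 590 m = 1.116×10^7 Pa = 0.01116 GPa
greenschist: 2860 kg/m³ × 9.8 m/s² × 6660 m = 1.867×10^8 Pa = 0.1867 GPa
gneiss: 2680 kg/m³ × 9.8 m/s² × 270 m = 7.091×10^6 Pa = 7.091×10^-3 GPa
upper-mantle rock: 3390 kg/m³ × 9.8 m/s² × 25724 m = 8.546×10^8 Pa = 0.8546 GPa
Total = 0.01116 + 0.1867 + 7.091×10^-3 + 0.8546 = 1.0595 GPa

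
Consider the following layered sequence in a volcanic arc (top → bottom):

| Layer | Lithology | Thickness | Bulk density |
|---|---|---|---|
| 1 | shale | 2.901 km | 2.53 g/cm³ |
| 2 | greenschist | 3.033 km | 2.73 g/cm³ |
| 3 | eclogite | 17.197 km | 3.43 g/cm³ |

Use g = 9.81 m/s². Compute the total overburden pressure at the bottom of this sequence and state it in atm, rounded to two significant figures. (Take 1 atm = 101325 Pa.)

shale: 2530 kg/m³ × 9.81 m/s² × 2901 m = 7.200×10^7 Pa = 710.6 atm
greenschist: 2730 kg/m³ × 9.81 m/s² × 3033 m = 8.123×10^7 Pa = 801.7 atm
eclogite: 3430 kg/m³ × 9.81 m/s² × 17197 m = 5.786×10^8 Pa = 5711 atm
Total = 710.6 + 801.7 + 5711 = 7223.1 atm

7200 atm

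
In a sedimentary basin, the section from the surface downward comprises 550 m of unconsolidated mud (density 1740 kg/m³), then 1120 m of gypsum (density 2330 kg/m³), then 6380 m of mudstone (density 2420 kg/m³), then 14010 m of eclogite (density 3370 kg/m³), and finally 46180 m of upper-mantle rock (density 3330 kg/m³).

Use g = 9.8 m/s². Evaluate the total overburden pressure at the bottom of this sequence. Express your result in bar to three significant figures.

unconsolidated mud: 1740 kg/m³ × 9.8 m/s² × 550 m = 9.379×10^6 Pa = 93.79 bar
gypsum: 2330 kg/m³ × 9.8 m/s² × 1120 m = 2.557×10^7 Pa = 255.7 bar
mudstone: 2420 kg/m³ × 9.8 m/s² × 6380 m = 1.513×10^8 Pa = 1513 bar
eclogite: 3370 kg/m³ × 9.8 m/s² × 14010 m = 4.627×10^8 Pa = 4627 bar
upper-mantle rock: 3330 kg/m³ × 9.8 m/s² × 46180 m = 1.507×10^9 Pa = 15070 bar
Total = 93.79 + 255.7 + 1513 + 4627 + 15070 = 21560 bar

21600 bar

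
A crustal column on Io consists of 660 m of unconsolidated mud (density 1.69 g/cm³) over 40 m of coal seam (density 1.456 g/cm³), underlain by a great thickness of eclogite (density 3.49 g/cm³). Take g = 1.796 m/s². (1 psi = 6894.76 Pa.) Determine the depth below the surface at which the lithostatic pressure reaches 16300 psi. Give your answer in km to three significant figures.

Pressure at base of upper layers: 1690×1.796×660 + 1456×1.796×40 = 2.108×10^6 Pa = 305.7 psi
Remaining pressure to be supplied by eclogite: 1.124×10^8 − 2.108×10^6 = 1.103×10^8 Pa
Additional depth in eclogite = 1.103×10^8 Pa / (3490 kg/m³ × 1.796 m/s²) = 17593 m
Total depth = 700 m + 17593 m = 18293 m
= 18.293 km

18.3 km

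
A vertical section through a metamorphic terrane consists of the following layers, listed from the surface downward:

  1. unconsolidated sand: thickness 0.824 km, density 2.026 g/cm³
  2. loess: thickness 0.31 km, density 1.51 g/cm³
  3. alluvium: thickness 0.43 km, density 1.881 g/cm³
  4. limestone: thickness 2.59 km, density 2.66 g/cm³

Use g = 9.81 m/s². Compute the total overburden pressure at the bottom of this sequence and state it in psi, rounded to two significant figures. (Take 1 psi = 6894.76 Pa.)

14000 psi

unconsolidated sand: 2026 kg/m³ × 9.81 m/s² × 824 m = 1.638×10^7 Pa = 2375 psi
loess: 1510 kg/m³ × 9.81 m/s² × 310 m = 4.592×10^6 Pa = 666.0 psi
alluvium: 1881 kg/m³ × 9.81 m/s² × 430 m = 7.935×10^6 Pa = 1151 psi
limestone: 2660 kg/m³ × 9.81 m/s² × 2590 m = 6.759×10^7 Pa = 9802 psi
Total = 2375 + 666.0 + 1151 + 9802 = 13995 psi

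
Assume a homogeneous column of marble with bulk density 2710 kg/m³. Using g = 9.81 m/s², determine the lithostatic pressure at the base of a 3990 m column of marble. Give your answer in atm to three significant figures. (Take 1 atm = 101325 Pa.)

marble: 2710 kg/m³ × 9.81 m/s² × 3990 m = 1.061×10^8 Pa = 1047 atm

1050 atm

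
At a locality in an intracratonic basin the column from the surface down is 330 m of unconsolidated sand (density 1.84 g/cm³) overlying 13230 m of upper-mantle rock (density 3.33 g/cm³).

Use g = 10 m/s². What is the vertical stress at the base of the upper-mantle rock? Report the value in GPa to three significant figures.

unconsolidated sand: 1840 kg/m³ × 10 m/s² × 330 m = 6.072×10^6 Pa = 6.072×10^-3 GPa
upper-mantle rock: 3330 kg/m³ × 10 m/s² × 13230 m = 4.406×10^8 Pa = 0.4406 GPa
Total = 6.072×10^-3 + 0.4406 = 0.44663 GPa

0.447 GPa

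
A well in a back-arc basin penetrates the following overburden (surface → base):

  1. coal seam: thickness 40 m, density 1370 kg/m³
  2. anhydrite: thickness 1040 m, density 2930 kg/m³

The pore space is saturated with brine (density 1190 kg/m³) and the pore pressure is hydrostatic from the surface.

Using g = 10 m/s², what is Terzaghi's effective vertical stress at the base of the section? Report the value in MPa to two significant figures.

Overburden (lithostatic) stress σ_v:
coal seam: 1370 kg/m³ × 10 m/s² × 40 m = 5.480×10^5 Pa = 0.5480 MPa
anhydrite: 2930 kg/m³ × 10 m/s² × 1040 m = 3.047×10^7 Pa = 30.47 MPa
Total = 0.5480 + 30.47 = 31.020 MPa
Pore pressure P_p = 1190 kg/m³ × 10 m/s² × 1080 m = 1.285×10^7 Pa = 12.85 MPa
Effective stress σ' = σ_v − P_p = 31.02 − 12.85 = 18.168 MPa

18 MPa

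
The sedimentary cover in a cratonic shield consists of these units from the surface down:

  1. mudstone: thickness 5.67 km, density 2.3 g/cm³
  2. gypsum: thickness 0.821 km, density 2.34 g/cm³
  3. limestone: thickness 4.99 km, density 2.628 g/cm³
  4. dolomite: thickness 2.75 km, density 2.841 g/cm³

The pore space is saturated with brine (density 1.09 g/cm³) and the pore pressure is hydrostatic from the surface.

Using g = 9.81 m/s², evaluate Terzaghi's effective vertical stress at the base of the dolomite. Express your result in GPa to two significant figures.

Overburden (lithostatic) stress σ_v:
mudstone: 2300 kg/m³ × 9.81 m/s² × 5670 m = 1.279×10^8 Pa = 127.9 MPa
gypsum: 2340 kg/m³ × 9.81 m/s² × 821 m = 1.885×10^7 Pa = 18.85 MPa
limestone: 2628 kg/m³ × 9.81 m/s² × 4990 m = 1.286×10^8 Pa = 128.6 MPa
dolomite: 2841 kg/m³ × 9.81 m/s² × 2750 m = 7.664×10^7 Pa = 76.64 MPa
Total = 127.9 + 18.85 + 128.6 + 76.64 = 352.07 MPa
Pore pressure P_p = 1090 kg/m³ × 9.81 m/s² × 14231 m = 1.522×10^8 Pa = 152.2 MPa
Effective stress σ' = σ_v − P_p = 352.1 − 152.2 = 199.90 MPa = 0.19990 GPa

0.20 GPa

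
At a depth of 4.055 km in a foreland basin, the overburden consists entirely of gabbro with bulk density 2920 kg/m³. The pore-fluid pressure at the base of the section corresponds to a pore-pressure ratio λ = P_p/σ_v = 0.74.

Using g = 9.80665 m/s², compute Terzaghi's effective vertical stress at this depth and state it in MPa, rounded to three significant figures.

30.2 MPa

Overburden (lithostatic) stress σ_v:
gabbro: 2920 kg/m³ × 9.80665 m/s² × 4055 m = 1.161×10^8 Pa = 116.1 MPa
Pore pressure P_p = λ·σ_v = 0.74 × 116.1 MPa = 85.93 MPa
Effective stress σ' = σ_v − P_p = 116.1 − 85.93 = 30.190 MPa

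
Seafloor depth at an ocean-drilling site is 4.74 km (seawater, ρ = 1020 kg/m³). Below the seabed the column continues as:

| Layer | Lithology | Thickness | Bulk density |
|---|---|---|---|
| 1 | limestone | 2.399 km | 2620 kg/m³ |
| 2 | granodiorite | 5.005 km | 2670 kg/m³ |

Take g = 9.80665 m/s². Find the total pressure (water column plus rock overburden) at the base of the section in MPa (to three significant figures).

240 MPa

seawater: 1020 kg/m³ × 9.80665 m/s² × 4740 m = 4.741×10^7 Pa = 47.41 MPa
limestone: 2620 kg/m³ × 9.80665 m/s² × 2399 m = 6.164×10^7 Pa = 61.64 MPa
granodiorite: 2670 kg/m³ × 9.80665 m/s² × 5005 m = 1.310×10^8 Pa = 131.0 MPa
Total = 47.41 + 61.64 + 131.0 = 240.10 MPa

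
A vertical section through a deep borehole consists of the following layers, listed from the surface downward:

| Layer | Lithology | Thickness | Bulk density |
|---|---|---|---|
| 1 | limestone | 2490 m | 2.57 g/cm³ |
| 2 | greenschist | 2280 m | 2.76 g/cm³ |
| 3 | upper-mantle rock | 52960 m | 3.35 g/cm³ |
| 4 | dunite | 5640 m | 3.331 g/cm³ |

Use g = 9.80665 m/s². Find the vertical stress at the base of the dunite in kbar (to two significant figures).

limestone: 2570 kg/m³ × 9.80665 m/s² × 2490 m = 6.276×10^7 Pa = 0.6276 kbar
greenschist: 2760 kg/m³ × 9.80665 m/s² × 2280 m = 6.171×10^7 Pa = 0.6171 kbar
upper-mantle rock: 3350 kg/m³ × 9.80665 m/s² × 52960 m = 1.740×10^9 Pa = 17.40 kbar
dunite: 3331 kg/m³ × 9.80665 m/s² × 5640 m = 1.842×10^8 Pa = 1.842 kbar
Total = 0.6276 + 0.6171 + 17.40 + 1.842 = 20.486 kbar

20 kbar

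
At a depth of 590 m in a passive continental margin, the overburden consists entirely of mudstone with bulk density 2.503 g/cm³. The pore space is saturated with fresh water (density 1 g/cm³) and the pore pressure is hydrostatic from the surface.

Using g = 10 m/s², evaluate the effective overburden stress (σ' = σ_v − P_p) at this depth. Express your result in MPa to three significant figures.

8.87 MPa

Overburden (lithostatic) stress σ_v:
mudstone: 2503 kg/m³ × 10 m/s² × 590 m = 1.477×10^7 Pa = 14.77 MPa
Pore pressure P_p = 1000 kg/m³ × 10 m/s² × 590 m = 5.900×10^6 Pa = 5.900 MPa
Effective stress σ' = σ_v − P_p = 14.77 − 5.900 = 8.8677 MPa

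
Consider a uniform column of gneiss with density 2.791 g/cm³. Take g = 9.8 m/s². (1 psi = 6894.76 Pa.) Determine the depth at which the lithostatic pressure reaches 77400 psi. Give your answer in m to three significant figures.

19500 m

h = P/(ρg) = 77400 psi / (2791 kg/m³ × 9.8 m/s²) = 5.337×10^8 Pa / 27352 Pa/m = 19511 m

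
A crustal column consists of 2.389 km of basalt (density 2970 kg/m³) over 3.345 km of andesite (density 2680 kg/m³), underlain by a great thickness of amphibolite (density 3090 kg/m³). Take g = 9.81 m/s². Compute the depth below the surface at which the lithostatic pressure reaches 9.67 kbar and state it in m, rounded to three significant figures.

Pressure at base of upper layers: 2970×9.81×2389 + 2680×9.81×3345 = 1.575×10^8 Pa = 1.575 kbar
Remaining pressure to be supplied by amphibolite: 9.670×10^8 − 1.575×10^8 = 8.095×10^8 Pa
Additional depth in amphibolite = 8.095×10^8 Pa / (3090 kg/m³ × 9.81 m/s²) = 26703 m
Total depth = 5734 m + 26703 m = 32437 m

32400 m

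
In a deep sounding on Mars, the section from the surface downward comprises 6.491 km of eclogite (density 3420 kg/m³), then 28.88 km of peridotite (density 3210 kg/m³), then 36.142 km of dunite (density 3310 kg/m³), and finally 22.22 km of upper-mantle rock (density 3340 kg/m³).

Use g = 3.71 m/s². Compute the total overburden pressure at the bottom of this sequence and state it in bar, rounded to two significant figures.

eclogite: 3420 kg/m³ × 3.71 m/s² × 6491 m = 8.236×10^7 Pa = 823.6 bar
peridotite: 3210 kg/m³ × 3.71 m/s² × 28880 m = 3.439×10^8 Pa = 3439 bar
dunite: 3310 kg/m³ × 3.71 m/s² × 36142 m = 4.438×10^8 Pa = 4438 bar
upper-mantle rock: 3340 kg/m³ × 3.71 m/s² × 22220 m = 2.753×10^8 Pa = 2753 bar
Total = 823.6 + 3439 + 4438 + 2753 = 11455 bar

11000 bar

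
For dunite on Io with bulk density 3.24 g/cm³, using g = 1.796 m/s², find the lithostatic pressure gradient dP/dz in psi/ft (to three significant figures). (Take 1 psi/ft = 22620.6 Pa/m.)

0.257 psi/ft

dP/dz = ρg = 3240 kg/m³ × 1.796 m/s² = 5819.0 Pa/m
= 5819.0 Pa/m × (1 psi/ft / 22621 Pa/m) = 0.25725 psi/ft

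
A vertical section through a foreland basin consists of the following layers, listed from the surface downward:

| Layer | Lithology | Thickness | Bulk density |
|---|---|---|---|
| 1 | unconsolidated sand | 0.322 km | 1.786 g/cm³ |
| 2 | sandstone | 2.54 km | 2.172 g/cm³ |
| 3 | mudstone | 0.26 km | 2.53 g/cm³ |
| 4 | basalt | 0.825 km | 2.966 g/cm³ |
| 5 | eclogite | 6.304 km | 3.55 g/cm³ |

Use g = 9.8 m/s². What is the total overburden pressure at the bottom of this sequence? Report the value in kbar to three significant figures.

3.09 kbar

unconsolidated sand: 1786 kg/m³ × 9.8 m/s² × 322 m = 5.636×10^6 Pa = 0.05636 kbar
sandstone: 2172 kg/m³ × 9.8 m/s² × 2540 m = 5.407×10^7 Pa = 0.5407 kbar
mudstone: 2530 kg/m³ × 9.8 m/s² × 260 m = 6.446×10^6 Pa = 0.06446 kbar
basalt: 2966 kg/m³ × 9.8 m/s² × 825 m = 2.398×10^7 Pa = 0.2398 kbar
eclogite: 3550 kg/m³ × 9.8 m/s² × 6304 m = 2.193×10^8 Pa = 2.193 kbar
Total = 0.05636 + 0.5407 + 0.06446 + 0.2398 + 2.193 = 3.0944 kbar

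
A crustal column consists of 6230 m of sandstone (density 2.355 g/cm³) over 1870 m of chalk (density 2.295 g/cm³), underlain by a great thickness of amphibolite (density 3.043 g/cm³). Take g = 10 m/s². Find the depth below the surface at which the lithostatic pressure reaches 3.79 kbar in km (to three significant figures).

14.3 km

Pressure at base of upper layers: 2355×10×6230 + 2295×10×1870 = 1.896×10^8 Pa = 1.896 kbar
Remaining pressure to be supplied by amphibolite: 3.790×10^8 − 1.896×10^8 = 1.894×10^8 Pa
Additional depth in amphibolite = 1.894×10^8 Pa / (3043 kg/m³ × 10 m/s²) = 6223.0 m
Total depth = 8100 m + 6223.0 m = 14323 m
= 14.323 km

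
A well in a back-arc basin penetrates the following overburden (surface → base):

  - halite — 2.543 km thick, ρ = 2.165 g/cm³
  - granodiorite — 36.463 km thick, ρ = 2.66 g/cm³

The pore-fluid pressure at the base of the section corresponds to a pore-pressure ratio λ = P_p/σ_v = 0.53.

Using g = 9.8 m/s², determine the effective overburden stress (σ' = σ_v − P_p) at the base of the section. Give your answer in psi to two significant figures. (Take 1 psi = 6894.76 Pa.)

Overburden (lithostatic) stress σ_v:
halite: 2165 kg/m³ × 9.8 m/s² × 2543 m = 5.395×10^7 Pa = 53.95 MPa
granodiorite: 2660 kg/m³ × 9.8 m/s² × 36463 m = 9.505×10^8 Pa = 950.5 MPa
Total = 53.95 + 950.5 = 1004.5 MPa
Pore pressure P_p = λ·σ_v = 0.53 × 1004 MPa = 532.4 MPa
Effective stress σ' = σ_v − P_p = 1004 − 532.4 = 472.10 MPa = 68473 psi

68000 psi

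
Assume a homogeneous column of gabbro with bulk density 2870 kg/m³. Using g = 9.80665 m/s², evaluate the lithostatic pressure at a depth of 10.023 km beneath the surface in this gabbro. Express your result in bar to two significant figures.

gabbro: 2870 kg/m³ × 9.80665 m/s² × 10023 m = 2.821×10^8 Pa = 2821 bar

2800 bar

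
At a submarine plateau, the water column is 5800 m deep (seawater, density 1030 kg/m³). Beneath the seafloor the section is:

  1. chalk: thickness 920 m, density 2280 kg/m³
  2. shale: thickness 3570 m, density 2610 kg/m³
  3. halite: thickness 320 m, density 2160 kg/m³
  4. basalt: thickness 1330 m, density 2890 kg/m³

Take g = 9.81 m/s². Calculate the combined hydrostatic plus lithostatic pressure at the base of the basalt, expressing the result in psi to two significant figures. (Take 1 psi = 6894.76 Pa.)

31000 psi

seawater: 1030 kg/m³ × 9.81 m/s² × 5800 m = 5.860×10^7 Pa = 8500 psi
chalk: 2280 kg/m³ × 9.81 m/s² × 920 m = 2.058×10^7 Pa = 2985 psi
shale: 2610 kg/m³ × 9.81 m/s² × 3570 m = 9.141×10^7 Pa = 13257 psi
halite: 2160 kg/m³ × 9.81 m/s² × 320 m = 6.781×10^6 Pa = 983.5 psi
basalt: 2890 kg/m³ × 9.81 m/s² × 1330 m = 3.771×10^7 Pa = 5469 psi
Total = 8500 + 2985 + 13257 + 983.5 + 5469 = 31194 psi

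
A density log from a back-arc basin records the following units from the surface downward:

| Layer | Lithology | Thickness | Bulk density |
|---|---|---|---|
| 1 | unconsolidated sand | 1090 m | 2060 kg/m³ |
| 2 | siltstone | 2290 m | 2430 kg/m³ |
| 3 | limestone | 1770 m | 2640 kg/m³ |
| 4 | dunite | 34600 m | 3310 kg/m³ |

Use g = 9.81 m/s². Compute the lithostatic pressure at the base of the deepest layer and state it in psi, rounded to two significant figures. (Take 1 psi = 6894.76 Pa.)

180000 psi

unconsolidated sand: 2060 kg/m³ × 9.81 m/s² × 1090 m = 2.203×10^7 Pa = 3195 psi
siltstone: 2430 kg/m³ × 9.81 m/s² × 2290 m = 5.459×10^7 Pa = 7918 psi
limestone: 2640 kg/m³ × 9.81 m/s² × 1770 m = 4.584×10^7 Pa = 6649 psi
dunite: 3310 kg/m³ × 9.81 m/s² × 34600 m = 1.124×10^9 Pa = 1.629×10^5 psi
Total = 3195 + 7918 + 6649 + 1.629×10^5 = 1.8071×10^5 psi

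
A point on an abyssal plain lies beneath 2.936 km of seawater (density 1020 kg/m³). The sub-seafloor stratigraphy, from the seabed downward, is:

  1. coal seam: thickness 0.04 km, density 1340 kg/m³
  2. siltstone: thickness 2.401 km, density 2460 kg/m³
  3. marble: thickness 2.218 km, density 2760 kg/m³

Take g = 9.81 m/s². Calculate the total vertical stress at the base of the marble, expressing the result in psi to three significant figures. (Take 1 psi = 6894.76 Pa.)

seawater: 1020 kg/m³ × 9.81 m/s² × 2936 m = 2.938×10^7 Pa = 4261 psi
coal seam: 1340 kg/m³ × 9.81 m/s² × 40 m = 5.258×10^5 Pa = 76.26 psi
siltstone: 2460 kg/m³ × 9.81 m/s² × 2401 m = 5.794×10^7 Pa = 8404 psi
marble: 2760 kg/m³ × 9.81 m/s² × 2218 m = 6.005×10^7 Pa = 8710 psi
Total = 4261 + 76.26 + 8404 + 8710 = 21451 psi

21500 psi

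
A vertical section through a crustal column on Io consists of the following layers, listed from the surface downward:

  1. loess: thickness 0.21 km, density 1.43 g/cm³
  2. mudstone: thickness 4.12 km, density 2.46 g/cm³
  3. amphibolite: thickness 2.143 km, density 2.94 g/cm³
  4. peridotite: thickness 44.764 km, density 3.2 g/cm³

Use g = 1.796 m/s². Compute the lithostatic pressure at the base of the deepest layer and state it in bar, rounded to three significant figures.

loess: 1430 kg/m³ × 1.796 m/s² × 210 m = 5.393×10^5 Pa = 5.393 bar
mudstone: 2460 kg/m³ × 1.796 m/s² × 4120 m = 1.820×10^7 Pa = 182.0 bar
amphibolite: 2940 kg/m³ × 1.796 m/s² × 2143 m = 1.132×10^7 Pa = 113.2 bar
peridotite: 3200 kg/m³ × 1.796 m/s² × 44764 m = 2.573×10^8 Pa = 2573 bar
Total = 5.393 + 182.0 + 113.2 + 2573 = 2873.3 bar

2870 bar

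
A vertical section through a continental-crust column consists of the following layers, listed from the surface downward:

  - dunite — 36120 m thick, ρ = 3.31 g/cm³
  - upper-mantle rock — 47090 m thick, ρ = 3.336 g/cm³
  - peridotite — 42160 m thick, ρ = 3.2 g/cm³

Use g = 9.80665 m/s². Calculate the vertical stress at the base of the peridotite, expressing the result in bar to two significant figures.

dunite: 3310 kg/m³ × 9.80665 m/s² × 36120 m = 1.172×10^9 Pa = 11725 bar
upper-mantle rock: 3336 kg/m³ × 9.80665 m/s² × 47090 m = 1.541×10^9 Pa = 15405 bar
peridotite: 3200 kg/m³ × 9.80665 m/s² × 42160 m = 1.323×10^9 Pa = 13230 bar
Total = 11725 + 15405 + 13230 = 40360 bar

40000 bar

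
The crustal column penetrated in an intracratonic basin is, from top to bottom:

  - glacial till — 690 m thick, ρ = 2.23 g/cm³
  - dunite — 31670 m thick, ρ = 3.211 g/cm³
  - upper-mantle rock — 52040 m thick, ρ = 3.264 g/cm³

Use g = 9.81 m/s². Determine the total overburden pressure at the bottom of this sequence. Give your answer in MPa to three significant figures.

glacial till: 2230 kg/m³ × 9.81 m/s² × 690 m = 1.509×10^7 Pa = 15.09 MPa
dunite: 3211 kg/m³ × 9.81 m/s² × 31670 m = 9.976×10^8 Pa = 997.6 MPa
upper-mantle rock: 3264 kg/m³ × 9.81 m/s² × 52040 m = 1.666×10^9 Pa = 1666 MPa
Total = 15.09 + 997.6 + 1666 = 2679.0 MPa

2680 MPa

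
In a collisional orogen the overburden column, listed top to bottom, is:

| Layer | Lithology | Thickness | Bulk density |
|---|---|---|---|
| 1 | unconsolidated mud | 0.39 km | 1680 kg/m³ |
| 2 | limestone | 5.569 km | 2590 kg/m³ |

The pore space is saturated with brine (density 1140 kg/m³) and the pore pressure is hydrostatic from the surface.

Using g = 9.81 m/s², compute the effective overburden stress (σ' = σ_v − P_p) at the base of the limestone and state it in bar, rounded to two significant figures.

Overburden (lithostatic) stress σ_v:
unconsolidated mud: 1680 kg/m³ × 9.81 m/s² × 390 m = 6.428×10^6 Pa = 6.428 MPa
limestone: 2590 kg/m³ × 9.81 m/s² × 5569 m = 1.415×10^8 Pa = 141.5 MPa
Total = 6.428 + 141.5 = 147.92 MPa
Pore pressure P_p = 1140 kg/m³ × 9.81 m/s² × 5959 m = 6.664×10^7 Pa = 66.64 MPa
Effective stress σ' = σ_v − P_p = 147.9 − 66.64 = 81.282 MPa = 812.82 bar

810 bar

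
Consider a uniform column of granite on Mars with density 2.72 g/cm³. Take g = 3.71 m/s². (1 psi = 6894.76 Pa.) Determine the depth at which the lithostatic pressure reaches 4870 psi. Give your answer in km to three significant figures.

h = P/(ρg) = 4870 psi / (2720 kg/m³ × 3.71 m/s²) = 3.358×10^7 Pa / 10091 Pa/m = 3327.4 m
= 3.3274 km

3.33 km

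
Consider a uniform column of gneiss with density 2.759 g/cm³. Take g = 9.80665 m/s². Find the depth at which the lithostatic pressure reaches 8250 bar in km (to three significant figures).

30.5 km

h = P/(ρg) = 8250 bar / (2759 kg/m³ × 9.80665 m/s²) = 8.250×10^8 Pa / 27057 Pa/m = 30492 m
= 30.492 km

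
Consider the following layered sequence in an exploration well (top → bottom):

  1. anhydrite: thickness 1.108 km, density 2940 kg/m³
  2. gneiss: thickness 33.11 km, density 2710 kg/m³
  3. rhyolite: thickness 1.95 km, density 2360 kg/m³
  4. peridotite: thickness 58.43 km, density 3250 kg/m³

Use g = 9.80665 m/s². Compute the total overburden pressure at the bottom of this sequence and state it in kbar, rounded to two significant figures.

anhydrite: 2940 kg/m³ × 9.80665 m/s² × 1108 m = 3.195×10^7 Pa = 0.3195 kbar
gneiss: 2710 kg/m³ × 9.80665 m/s² × 33110 m = 8.799×10^8 Pa = 8.799 kbar
rhyolite: 2360 kg/m³ × 9.80665 m/s² × 1950 m = 4.513×10^7 Pa = 0.4513 kbar
peridotite: 3250 kg/m³ × 9.80665 m/s² × 58430 m = 1.862×10^9 Pa = 18.62 kbar
Total = 0.3195 + 8.799 + 0.4513 + 18.62 = 28.193 kbar

28 kbar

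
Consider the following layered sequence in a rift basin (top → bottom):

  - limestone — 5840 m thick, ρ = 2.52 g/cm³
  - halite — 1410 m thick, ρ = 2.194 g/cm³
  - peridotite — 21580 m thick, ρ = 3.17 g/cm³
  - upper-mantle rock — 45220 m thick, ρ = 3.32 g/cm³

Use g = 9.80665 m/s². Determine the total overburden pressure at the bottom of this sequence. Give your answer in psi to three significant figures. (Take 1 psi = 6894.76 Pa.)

336000 psi

limestone: 2520 kg/m³ × 9.80665 m/s² × 5840 m = 1.443×10^8 Pa = 20932 psi
halite: 2194 kg/m³ × 9.80665 m/s² × 1410 m = 3.034×10^7 Pa = 4400 psi
peridotite: 3170 kg/m³ × 9.80665 m/s² × 21580 m = 6.709×10^8 Pa = 97300 psi
upper-mantle rock: 3320 kg/m³ × 9.80665 m/s² × 45220 m = 1.472×10^9 Pa = 2.135×10^5 psi
Total = 20932 + 4400 + 97300 + 2.135×10^5 = 3.3617×10^5 psi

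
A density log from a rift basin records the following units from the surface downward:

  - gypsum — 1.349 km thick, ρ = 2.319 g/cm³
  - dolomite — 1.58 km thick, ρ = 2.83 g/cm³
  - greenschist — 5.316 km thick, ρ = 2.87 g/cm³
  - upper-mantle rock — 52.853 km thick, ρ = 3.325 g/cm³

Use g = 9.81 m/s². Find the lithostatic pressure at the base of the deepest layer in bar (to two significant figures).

gypsum: 2319 kg/m³ × 9.81 m/s² × 1349 m = 3.069×10^7 Pa = 306.9 bar
dolomite: 2830 kg/m³ × 9.81 m/s² × 1580 m = 4.386×10^7 Pa = 438.6 bar
greenschist: 2870 kg/m³ × 9.81 m/s² × 5316 m = 1.497×10^8 Pa = 1497 bar
upper-mantle rock: 3325 kg/m³ × 9.81 m/s² × 52853 m = 1.724×10^9 Pa = 17240 bar
Total = 306.9 + 438.6 + 1497 + 17240 = 19482 bar

19000 bar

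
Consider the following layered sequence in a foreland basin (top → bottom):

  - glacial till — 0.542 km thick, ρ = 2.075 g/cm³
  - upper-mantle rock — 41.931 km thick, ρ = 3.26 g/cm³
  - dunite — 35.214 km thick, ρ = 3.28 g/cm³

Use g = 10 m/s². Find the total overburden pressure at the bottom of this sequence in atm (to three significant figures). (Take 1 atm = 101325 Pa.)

glacial till: 2075 kg/m³ × 10 m/s² × 542 m = 1.125×10^7 Pa = 111.0 atm
upper-mantle rock: 3260 kg/m³ × 10 m/s² × 41931 m = 1.367×10^9 Pa = 13491 atm
dunite: 3280 kg/m³ × 10 m/s² × 35214 m = 1.155×10^9 Pa = 11399 atm
Total = 111.0 + 13491 + 11399 = 25001 atm

25000 atm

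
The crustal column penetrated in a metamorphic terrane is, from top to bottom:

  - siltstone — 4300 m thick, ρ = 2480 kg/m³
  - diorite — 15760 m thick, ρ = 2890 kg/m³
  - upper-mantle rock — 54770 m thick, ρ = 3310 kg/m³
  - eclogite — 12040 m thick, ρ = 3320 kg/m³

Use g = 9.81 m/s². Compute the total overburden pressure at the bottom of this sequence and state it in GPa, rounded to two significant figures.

siltstone: 2480 kg/m³ × 9.81 m/s² × 4300 m = 1.046×10^8 Pa = 0.1046 GPa
diorite: 2890 kg/m³ × 9.81 m/s² × 15760 m = 4.468×10^8 Pa = 0.4468 GPa
upper-mantle rock: 3310 kg/m³ × 9.81 m/s² × 54770 m = 1.778×10^9 Pa = 1.778 GPa
eclogite: 3320 kg/m³ × 9.81 m/s² × 12040 m = 3.921×10^8 Pa = 0.3921 GPa
Total = 0.1046 + 0.4468 + 1.778 + 0.3921 = 2.7220 GPa

2.7 GPa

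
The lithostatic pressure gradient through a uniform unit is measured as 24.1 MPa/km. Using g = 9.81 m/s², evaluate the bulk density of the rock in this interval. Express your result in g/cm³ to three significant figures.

ρ = (dP/dz)/g = 24.1 MPa/km / 9.81 m/s² = 24100 Pa/m / 9.81 m/s² = 2456.7 kg/m³
= 2.457 g/cm³

2.46 g/cm³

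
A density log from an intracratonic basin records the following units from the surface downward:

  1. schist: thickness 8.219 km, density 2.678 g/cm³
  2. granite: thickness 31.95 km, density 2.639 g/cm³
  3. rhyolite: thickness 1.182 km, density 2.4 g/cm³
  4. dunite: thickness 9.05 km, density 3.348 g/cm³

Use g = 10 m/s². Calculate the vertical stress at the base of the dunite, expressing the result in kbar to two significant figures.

schist: 2678 kg/m³ × 10 m/s² × 8219 m = 2.201×10^8 Pa = 2.201 kbar
granite: 2639 kg/m³ × 10 m/s² × 31950 m = 8.432×10^8 Pa = 8.432 kbar
rhyolite: 2400 kg/m³ × 10 m/s² × 1182 m = 2.837×10^7 Pa = 0.2837 kbar
dunite: 3348 kg/m³ × 10 m/s² × 9050 m = 3.030×10^8 Pa = 3.030 kbar
Total = 2.201 + 8.432 + 0.2837 + 3.030 = 13.946 kbar

14 kbar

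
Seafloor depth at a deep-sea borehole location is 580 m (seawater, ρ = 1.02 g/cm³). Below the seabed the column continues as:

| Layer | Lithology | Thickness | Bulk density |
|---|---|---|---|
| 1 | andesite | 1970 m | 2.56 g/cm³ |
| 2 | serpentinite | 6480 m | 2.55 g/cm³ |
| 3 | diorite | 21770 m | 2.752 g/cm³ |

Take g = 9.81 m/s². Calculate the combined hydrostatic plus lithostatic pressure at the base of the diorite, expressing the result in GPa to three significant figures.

0.805 GPa

seawater: 1020 kg/m³ × 9.81 m/s² × 580 m = 5.804×10^6 Pa = 5.804×10^-3 GPa
andesite: 2560 kg/m³ × 9.81 m/s² × 1970 m = 4.947×10^7 Pa = 0.04947 GPa
serpentinite: 2550 kg/m³ × 9.81 m/s² × 6480 m = 1.621×10^8 Pa = 0.1621 GPa
diorite: 2752 kg/m³ × 9.81 m/s² × 21770 m = 5.877×10^8 Pa = 0.5877 GPa
Total = 5.804×10^-3 + 0.04947 + 0.1621 + 0.5877 = 0.80511 GPa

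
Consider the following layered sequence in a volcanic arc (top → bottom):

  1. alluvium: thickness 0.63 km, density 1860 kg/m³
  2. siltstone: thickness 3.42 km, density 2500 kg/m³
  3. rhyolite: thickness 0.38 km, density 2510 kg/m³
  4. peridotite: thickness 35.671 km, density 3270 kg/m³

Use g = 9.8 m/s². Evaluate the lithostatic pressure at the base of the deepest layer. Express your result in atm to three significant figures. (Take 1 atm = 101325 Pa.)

alluvium: 1860 kg/m³ × 9.8 m/s² × 630 m = 1.148×10^7 Pa = 113.3 atm
siltstone: 2500 kg/m³ × 9.8 m/s² × 3420 m = 8.379×10^7 Pa = 826.9 atm
rhyolite: 2510 kg/m³ × 9.8 m/s² × 380 m = 9.347×10^6 Pa = 92.25 atm
peridotite: 3270 kg/m³ × 9.8 m/s² × 35671 m = 1.143×10^9 Pa = 11282 atm
Total = 113.3 + 826.9 + 92.25 + 11282 = 12314 atm

12300 atm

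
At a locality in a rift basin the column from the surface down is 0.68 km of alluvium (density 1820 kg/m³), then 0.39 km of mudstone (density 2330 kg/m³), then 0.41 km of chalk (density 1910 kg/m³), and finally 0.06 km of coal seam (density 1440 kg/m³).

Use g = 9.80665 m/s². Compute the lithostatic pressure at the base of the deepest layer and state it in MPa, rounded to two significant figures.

30 MPa

alluvium: 1820 kg/m³ × 9.80665 m/s² × 680 m = 1.214×10^7 Pa = 12.14 MPa
mudstone: 2330 kg/m³ × 9.80665 m/s² × 390 m = 8.911×10^6 Pa = 8.911 MPa
chalk: 1910 kg/m³ × 9.80665 m/s² × 410 m = 7.680×10^6 Pa = 7.680 MPa
coal seam: 1440 kg/m³ × 9.80665 m/s² × 60 m = 8.473×10^5 Pa = 0.8473 MPa
Total = 12.14 + 8.911 + 7.680 + 0.8473 = 29.575 MPa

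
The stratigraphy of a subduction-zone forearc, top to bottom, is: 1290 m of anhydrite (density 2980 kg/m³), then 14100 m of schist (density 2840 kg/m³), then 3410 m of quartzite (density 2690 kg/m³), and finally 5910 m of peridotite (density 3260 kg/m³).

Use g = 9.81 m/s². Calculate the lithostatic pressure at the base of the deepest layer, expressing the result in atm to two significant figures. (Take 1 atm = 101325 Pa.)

anhydrite: 2980 kg/m³ × 9.81 m/s² × 1290 m = 3.771×10^7 Pa = 372.2 atm
schist: 2840 kg/m³ × 9.81 m/s² × 14100 m = 3.928×10^8 Pa = 3877 atm
quartzite: 2690 kg/m³ × 9.81 m/s² × 3410 m = 8.999×10^7 Pa = 888.1 atm
peridotite: 3260 kg/m³ × 9.81 m/s² × 5910 m = 1.890×10^8 Pa = 1865 atm
Total = 372.2 + 3877 + 888.1 + 1865 = 7002.6 atm

7000 atm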